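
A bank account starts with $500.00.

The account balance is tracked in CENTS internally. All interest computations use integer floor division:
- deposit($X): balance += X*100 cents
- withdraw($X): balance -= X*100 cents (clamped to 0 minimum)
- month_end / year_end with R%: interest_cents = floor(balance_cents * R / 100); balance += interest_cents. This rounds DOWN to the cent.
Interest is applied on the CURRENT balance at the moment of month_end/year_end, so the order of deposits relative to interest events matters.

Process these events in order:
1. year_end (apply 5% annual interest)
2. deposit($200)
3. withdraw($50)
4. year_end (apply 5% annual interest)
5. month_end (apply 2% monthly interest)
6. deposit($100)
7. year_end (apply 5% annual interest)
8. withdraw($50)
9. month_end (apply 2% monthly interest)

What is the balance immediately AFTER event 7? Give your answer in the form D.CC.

Answer: 864.06

Derivation:
After 1 (year_end (apply 5% annual interest)): balance=$525.00 total_interest=$25.00
After 2 (deposit($200)): balance=$725.00 total_interest=$25.00
After 3 (withdraw($50)): balance=$675.00 total_interest=$25.00
After 4 (year_end (apply 5% annual interest)): balance=$708.75 total_interest=$58.75
After 5 (month_end (apply 2% monthly interest)): balance=$722.92 total_interest=$72.92
After 6 (deposit($100)): balance=$822.92 total_interest=$72.92
After 7 (year_end (apply 5% annual interest)): balance=$864.06 total_interest=$114.06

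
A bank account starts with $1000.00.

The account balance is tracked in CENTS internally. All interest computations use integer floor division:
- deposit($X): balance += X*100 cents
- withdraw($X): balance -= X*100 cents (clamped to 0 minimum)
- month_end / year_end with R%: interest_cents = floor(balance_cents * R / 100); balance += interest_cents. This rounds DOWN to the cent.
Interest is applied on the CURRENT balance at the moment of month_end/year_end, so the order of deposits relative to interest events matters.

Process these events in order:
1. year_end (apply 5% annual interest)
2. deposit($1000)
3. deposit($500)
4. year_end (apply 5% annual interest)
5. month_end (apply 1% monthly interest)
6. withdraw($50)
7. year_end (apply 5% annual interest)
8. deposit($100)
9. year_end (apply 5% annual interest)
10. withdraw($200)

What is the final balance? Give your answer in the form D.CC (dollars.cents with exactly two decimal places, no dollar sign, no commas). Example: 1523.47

After 1 (year_end (apply 5% annual interest)): balance=$1050.00 total_interest=$50.00
After 2 (deposit($1000)): balance=$2050.00 total_interest=$50.00
After 3 (deposit($500)): balance=$2550.00 total_interest=$50.00
After 4 (year_end (apply 5% annual interest)): balance=$2677.50 total_interest=$177.50
After 5 (month_end (apply 1% monthly interest)): balance=$2704.27 total_interest=$204.27
After 6 (withdraw($50)): balance=$2654.27 total_interest=$204.27
After 7 (year_end (apply 5% annual interest)): balance=$2786.98 total_interest=$336.98
After 8 (deposit($100)): balance=$2886.98 total_interest=$336.98
After 9 (year_end (apply 5% annual interest)): balance=$3031.32 total_interest=$481.32
After 10 (withdraw($200)): balance=$2831.32 total_interest=$481.32

Answer: 2831.32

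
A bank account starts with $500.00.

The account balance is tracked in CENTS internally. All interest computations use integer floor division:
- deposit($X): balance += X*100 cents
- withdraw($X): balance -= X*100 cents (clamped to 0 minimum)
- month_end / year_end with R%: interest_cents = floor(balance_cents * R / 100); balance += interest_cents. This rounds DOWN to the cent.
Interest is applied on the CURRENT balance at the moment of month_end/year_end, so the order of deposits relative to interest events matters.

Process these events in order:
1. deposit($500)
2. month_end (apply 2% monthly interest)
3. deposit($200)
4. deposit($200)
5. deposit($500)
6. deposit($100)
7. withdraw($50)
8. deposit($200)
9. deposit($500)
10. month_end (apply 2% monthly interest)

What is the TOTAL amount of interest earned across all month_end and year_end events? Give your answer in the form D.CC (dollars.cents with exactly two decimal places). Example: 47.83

Answer: 73.40

Derivation:
After 1 (deposit($500)): balance=$1000.00 total_interest=$0.00
After 2 (month_end (apply 2% monthly interest)): balance=$1020.00 total_interest=$20.00
After 3 (deposit($200)): balance=$1220.00 total_interest=$20.00
After 4 (deposit($200)): balance=$1420.00 total_interest=$20.00
After 5 (deposit($500)): balance=$1920.00 total_interest=$20.00
After 6 (deposit($100)): balance=$2020.00 total_interest=$20.00
After 7 (withdraw($50)): balance=$1970.00 total_interest=$20.00
After 8 (deposit($200)): balance=$2170.00 total_interest=$20.00
After 9 (deposit($500)): balance=$2670.00 total_interest=$20.00
After 10 (month_end (apply 2% monthly interest)): balance=$2723.40 total_interest=$73.40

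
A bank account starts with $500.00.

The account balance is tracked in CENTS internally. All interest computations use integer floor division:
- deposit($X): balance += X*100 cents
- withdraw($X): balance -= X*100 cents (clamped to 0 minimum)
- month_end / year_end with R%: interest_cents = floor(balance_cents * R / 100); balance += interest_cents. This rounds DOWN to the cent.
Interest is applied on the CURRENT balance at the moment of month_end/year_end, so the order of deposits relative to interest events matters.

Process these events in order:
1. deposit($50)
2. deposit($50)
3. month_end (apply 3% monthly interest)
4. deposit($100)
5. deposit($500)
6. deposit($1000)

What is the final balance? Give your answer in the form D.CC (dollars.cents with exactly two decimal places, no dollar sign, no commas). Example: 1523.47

After 1 (deposit($50)): balance=$550.00 total_interest=$0.00
After 2 (deposit($50)): balance=$600.00 total_interest=$0.00
After 3 (month_end (apply 3% monthly interest)): balance=$618.00 total_interest=$18.00
After 4 (deposit($100)): balance=$718.00 total_interest=$18.00
After 5 (deposit($500)): balance=$1218.00 total_interest=$18.00
After 6 (deposit($1000)): balance=$2218.00 total_interest=$18.00

Answer: 2218.00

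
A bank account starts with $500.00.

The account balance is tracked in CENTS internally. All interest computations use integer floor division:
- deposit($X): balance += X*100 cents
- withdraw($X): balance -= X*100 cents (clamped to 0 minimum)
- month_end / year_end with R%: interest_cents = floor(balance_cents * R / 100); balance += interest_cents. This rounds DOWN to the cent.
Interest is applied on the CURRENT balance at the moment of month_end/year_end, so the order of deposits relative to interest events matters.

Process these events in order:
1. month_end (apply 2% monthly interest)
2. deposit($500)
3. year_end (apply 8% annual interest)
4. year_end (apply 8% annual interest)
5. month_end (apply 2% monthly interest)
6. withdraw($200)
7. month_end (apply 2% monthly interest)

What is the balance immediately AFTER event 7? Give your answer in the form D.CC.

Answer: 1021.65

Derivation:
After 1 (month_end (apply 2% monthly interest)): balance=$510.00 total_interest=$10.00
After 2 (deposit($500)): balance=$1010.00 total_interest=$10.00
After 3 (year_end (apply 8% annual interest)): balance=$1090.80 total_interest=$90.80
After 4 (year_end (apply 8% annual interest)): balance=$1178.06 total_interest=$178.06
After 5 (month_end (apply 2% monthly interest)): balance=$1201.62 total_interest=$201.62
After 6 (withdraw($200)): balance=$1001.62 total_interest=$201.62
After 7 (month_end (apply 2% monthly interest)): balance=$1021.65 total_interest=$221.65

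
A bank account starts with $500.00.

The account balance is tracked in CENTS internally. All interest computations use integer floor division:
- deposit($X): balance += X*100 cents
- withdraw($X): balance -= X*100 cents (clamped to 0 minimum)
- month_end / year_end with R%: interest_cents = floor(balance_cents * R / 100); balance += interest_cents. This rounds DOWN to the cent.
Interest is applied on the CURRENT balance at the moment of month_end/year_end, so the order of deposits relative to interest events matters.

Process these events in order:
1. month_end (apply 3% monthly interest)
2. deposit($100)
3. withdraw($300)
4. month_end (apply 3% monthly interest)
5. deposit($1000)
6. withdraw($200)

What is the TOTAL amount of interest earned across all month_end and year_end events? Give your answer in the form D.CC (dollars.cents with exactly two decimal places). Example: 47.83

Answer: 24.45

Derivation:
After 1 (month_end (apply 3% monthly interest)): balance=$515.00 total_interest=$15.00
After 2 (deposit($100)): balance=$615.00 total_interest=$15.00
After 3 (withdraw($300)): balance=$315.00 total_interest=$15.00
After 4 (month_end (apply 3% monthly interest)): balance=$324.45 total_interest=$24.45
After 5 (deposit($1000)): balance=$1324.45 total_interest=$24.45
After 6 (withdraw($200)): balance=$1124.45 total_interest=$24.45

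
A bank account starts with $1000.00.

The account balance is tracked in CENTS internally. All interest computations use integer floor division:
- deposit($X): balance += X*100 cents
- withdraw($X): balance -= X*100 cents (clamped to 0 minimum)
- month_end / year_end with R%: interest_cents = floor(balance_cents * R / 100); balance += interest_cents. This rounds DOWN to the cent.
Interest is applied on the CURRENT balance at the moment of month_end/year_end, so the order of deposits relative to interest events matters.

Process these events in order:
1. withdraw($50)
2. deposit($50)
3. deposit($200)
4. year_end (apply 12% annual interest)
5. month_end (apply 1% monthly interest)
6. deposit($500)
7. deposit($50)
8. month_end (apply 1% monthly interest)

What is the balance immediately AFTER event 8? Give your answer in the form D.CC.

After 1 (withdraw($50)): balance=$950.00 total_interest=$0.00
After 2 (deposit($50)): balance=$1000.00 total_interest=$0.00
After 3 (deposit($200)): balance=$1200.00 total_interest=$0.00
After 4 (year_end (apply 12% annual interest)): balance=$1344.00 total_interest=$144.00
After 5 (month_end (apply 1% monthly interest)): balance=$1357.44 total_interest=$157.44
After 6 (deposit($500)): balance=$1857.44 total_interest=$157.44
After 7 (deposit($50)): balance=$1907.44 total_interest=$157.44
After 8 (month_end (apply 1% monthly interest)): balance=$1926.51 total_interest=$176.51

Answer: 1926.51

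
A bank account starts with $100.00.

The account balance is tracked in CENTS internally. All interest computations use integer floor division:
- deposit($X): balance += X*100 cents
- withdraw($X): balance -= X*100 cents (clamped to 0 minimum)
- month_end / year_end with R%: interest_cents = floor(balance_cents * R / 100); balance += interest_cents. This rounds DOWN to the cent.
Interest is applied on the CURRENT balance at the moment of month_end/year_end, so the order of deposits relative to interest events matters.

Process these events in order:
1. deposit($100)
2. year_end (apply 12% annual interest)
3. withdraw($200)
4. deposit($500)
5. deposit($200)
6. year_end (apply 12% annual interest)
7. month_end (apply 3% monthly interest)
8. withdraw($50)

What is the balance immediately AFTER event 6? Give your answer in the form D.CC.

Answer: 810.88

Derivation:
After 1 (deposit($100)): balance=$200.00 total_interest=$0.00
After 2 (year_end (apply 12% annual interest)): balance=$224.00 total_interest=$24.00
After 3 (withdraw($200)): balance=$24.00 total_interest=$24.00
After 4 (deposit($500)): balance=$524.00 total_interest=$24.00
After 5 (deposit($200)): balance=$724.00 total_interest=$24.00
After 6 (year_end (apply 12% annual interest)): balance=$810.88 total_interest=$110.88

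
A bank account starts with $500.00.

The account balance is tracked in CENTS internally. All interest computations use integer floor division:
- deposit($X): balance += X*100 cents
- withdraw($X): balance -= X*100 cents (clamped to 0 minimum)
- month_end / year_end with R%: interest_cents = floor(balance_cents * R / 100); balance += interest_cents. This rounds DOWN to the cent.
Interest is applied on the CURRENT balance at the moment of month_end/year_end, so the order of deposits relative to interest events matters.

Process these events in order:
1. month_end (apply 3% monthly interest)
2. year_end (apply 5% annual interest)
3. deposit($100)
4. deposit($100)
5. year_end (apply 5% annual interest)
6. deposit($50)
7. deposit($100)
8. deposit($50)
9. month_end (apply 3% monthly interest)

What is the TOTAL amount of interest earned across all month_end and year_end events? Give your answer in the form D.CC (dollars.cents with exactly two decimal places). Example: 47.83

After 1 (month_end (apply 3% monthly interest)): balance=$515.00 total_interest=$15.00
After 2 (year_end (apply 5% annual interest)): balance=$540.75 total_interest=$40.75
After 3 (deposit($100)): balance=$640.75 total_interest=$40.75
After 4 (deposit($100)): balance=$740.75 total_interest=$40.75
After 5 (year_end (apply 5% annual interest)): balance=$777.78 total_interest=$77.78
After 6 (deposit($50)): balance=$827.78 total_interest=$77.78
After 7 (deposit($100)): balance=$927.78 total_interest=$77.78
After 8 (deposit($50)): balance=$977.78 total_interest=$77.78
After 9 (month_end (apply 3% monthly interest)): balance=$1007.11 total_interest=$107.11

Answer: 107.11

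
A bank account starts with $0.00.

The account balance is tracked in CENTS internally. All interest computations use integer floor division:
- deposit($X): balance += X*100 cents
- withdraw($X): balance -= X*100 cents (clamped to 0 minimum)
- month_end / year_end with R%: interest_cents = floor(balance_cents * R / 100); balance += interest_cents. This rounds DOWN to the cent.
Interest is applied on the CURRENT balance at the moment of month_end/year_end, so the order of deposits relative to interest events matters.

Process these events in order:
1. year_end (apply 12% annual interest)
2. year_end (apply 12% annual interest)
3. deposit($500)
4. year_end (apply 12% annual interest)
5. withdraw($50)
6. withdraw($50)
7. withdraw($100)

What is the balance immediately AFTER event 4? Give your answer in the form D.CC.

After 1 (year_end (apply 12% annual interest)): balance=$0.00 total_interest=$0.00
After 2 (year_end (apply 12% annual interest)): balance=$0.00 total_interest=$0.00
After 3 (deposit($500)): balance=$500.00 total_interest=$0.00
After 4 (year_end (apply 12% annual interest)): balance=$560.00 total_interest=$60.00

Answer: 560.00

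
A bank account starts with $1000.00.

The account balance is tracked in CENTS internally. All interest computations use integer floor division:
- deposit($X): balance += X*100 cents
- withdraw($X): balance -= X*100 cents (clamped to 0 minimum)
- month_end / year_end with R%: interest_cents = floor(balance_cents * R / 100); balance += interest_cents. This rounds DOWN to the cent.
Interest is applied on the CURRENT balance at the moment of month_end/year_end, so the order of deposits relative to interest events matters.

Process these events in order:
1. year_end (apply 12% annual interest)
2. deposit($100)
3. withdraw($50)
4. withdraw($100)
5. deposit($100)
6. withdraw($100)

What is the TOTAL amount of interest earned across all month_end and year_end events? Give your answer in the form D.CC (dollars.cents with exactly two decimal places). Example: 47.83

Answer: 120.00

Derivation:
After 1 (year_end (apply 12% annual interest)): balance=$1120.00 total_interest=$120.00
After 2 (deposit($100)): balance=$1220.00 total_interest=$120.00
After 3 (withdraw($50)): balance=$1170.00 total_interest=$120.00
After 4 (withdraw($100)): balance=$1070.00 total_interest=$120.00
After 5 (deposit($100)): balance=$1170.00 total_interest=$120.00
After 6 (withdraw($100)): balance=$1070.00 total_interest=$120.00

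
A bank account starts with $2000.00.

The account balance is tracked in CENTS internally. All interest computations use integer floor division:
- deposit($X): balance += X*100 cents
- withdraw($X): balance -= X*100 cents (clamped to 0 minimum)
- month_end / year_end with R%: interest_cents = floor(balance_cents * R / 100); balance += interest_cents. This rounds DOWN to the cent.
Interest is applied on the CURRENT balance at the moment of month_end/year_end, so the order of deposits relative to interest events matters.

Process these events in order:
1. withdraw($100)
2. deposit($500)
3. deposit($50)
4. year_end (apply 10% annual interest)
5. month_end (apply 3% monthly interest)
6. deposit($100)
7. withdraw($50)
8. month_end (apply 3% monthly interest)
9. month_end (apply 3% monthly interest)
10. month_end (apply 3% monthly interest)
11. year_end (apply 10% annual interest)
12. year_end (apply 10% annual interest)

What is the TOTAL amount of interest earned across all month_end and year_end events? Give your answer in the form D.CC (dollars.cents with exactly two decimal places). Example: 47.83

After 1 (withdraw($100)): balance=$1900.00 total_interest=$0.00
After 2 (deposit($500)): balance=$2400.00 total_interest=$0.00
After 3 (deposit($50)): balance=$2450.00 total_interest=$0.00
After 4 (year_end (apply 10% annual interest)): balance=$2695.00 total_interest=$245.00
After 5 (month_end (apply 3% monthly interest)): balance=$2775.85 total_interest=$325.85
After 6 (deposit($100)): balance=$2875.85 total_interest=$325.85
After 7 (withdraw($50)): balance=$2825.85 total_interest=$325.85
After 8 (month_end (apply 3% monthly interest)): balance=$2910.62 total_interest=$410.62
After 9 (month_end (apply 3% monthly interest)): balance=$2997.93 total_interest=$497.93
After 10 (month_end (apply 3% monthly interest)): balance=$3087.86 total_interest=$587.86
After 11 (year_end (apply 10% annual interest)): balance=$3396.64 total_interest=$896.64
After 12 (year_end (apply 10% annual interest)): balance=$3736.30 total_interest=$1236.30

Answer: 1236.30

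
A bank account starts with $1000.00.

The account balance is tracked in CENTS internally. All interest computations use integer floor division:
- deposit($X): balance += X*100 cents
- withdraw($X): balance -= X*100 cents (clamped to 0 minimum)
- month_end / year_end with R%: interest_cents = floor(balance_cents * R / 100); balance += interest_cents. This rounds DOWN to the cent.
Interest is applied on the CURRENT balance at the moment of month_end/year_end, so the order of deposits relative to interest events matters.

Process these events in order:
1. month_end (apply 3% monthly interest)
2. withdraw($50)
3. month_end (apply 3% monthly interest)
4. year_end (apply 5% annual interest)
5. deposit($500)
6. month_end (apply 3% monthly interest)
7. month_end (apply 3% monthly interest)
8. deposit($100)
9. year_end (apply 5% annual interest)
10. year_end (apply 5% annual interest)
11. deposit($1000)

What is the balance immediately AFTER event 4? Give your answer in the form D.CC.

After 1 (month_end (apply 3% monthly interest)): balance=$1030.00 total_interest=$30.00
After 2 (withdraw($50)): balance=$980.00 total_interest=$30.00
After 3 (month_end (apply 3% monthly interest)): balance=$1009.40 total_interest=$59.40
After 4 (year_end (apply 5% annual interest)): balance=$1059.87 total_interest=$109.87

Answer: 1059.87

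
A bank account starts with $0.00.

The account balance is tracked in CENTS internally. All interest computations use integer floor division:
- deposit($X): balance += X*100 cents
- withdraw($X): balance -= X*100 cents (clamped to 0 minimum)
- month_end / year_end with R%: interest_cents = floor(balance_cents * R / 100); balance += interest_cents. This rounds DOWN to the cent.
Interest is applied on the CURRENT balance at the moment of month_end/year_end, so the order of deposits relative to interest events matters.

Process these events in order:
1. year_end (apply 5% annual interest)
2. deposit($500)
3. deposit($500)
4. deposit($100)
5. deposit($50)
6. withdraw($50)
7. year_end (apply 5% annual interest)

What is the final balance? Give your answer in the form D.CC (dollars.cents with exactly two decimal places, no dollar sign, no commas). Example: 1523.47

After 1 (year_end (apply 5% annual interest)): balance=$0.00 total_interest=$0.00
After 2 (deposit($500)): balance=$500.00 total_interest=$0.00
After 3 (deposit($500)): balance=$1000.00 total_interest=$0.00
After 4 (deposit($100)): balance=$1100.00 total_interest=$0.00
After 5 (deposit($50)): balance=$1150.00 total_interest=$0.00
After 6 (withdraw($50)): balance=$1100.00 total_interest=$0.00
After 7 (year_end (apply 5% annual interest)): balance=$1155.00 total_interest=$55.00

Answer: 1155.00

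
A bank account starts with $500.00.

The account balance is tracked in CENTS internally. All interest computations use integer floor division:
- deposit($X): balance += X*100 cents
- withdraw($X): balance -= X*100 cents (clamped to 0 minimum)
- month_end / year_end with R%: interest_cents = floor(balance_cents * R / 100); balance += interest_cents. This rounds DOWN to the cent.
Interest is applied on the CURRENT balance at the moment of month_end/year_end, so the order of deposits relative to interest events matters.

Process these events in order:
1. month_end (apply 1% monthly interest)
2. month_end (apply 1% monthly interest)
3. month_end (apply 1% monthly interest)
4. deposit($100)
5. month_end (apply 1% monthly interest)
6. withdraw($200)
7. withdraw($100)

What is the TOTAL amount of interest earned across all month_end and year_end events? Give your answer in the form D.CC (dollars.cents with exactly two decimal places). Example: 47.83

Answer: 21.30

Derivation:
After 1 (month_end (apply 1% monthly interest)): balance=$505.00 total_interest=$5.00
After 2 (month_end (apply 1% monthly interest)): balance=$510.05 total_interest=$10.05
After 3 (month_end (apply 1% monthly interest)): balance=$515.15 total_interest=$15.15
After 4 (deposit($100)): balance=$615.15 total_interest=$15.15
After 5 (month_end (apply 1% monthly interest)): balance=$621.30 total_interest=$21.30
After 6 (withdraw($200)): balance=$421.30 total_interest=$21.30
After 7 (withdraw($100)): balance=$321.30 total_interest=$21.30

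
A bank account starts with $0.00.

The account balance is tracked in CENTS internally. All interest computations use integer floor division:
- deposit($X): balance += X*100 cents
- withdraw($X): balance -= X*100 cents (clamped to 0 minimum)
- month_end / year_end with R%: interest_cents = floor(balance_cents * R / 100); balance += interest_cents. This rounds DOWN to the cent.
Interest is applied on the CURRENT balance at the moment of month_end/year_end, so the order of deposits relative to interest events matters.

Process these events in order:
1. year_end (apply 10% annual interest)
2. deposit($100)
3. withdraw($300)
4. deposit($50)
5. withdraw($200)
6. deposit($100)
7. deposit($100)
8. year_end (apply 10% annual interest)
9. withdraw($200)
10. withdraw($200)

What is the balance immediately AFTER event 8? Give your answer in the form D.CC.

Answer: 220.00

Derivation:
After 1 (year_end (apply 10% annual interest)): balance=$0.00 total_interest=$0.00
After 2 (deposit($100)): balance=$100.00 total_interest=$0.00
After 3 (withdraw($300)): balance=$0.00 total_interest=$0.00
After 4 (deposit($50)): balance=$50.00 total_interest=$0.00
After 5 (withdraw($200)): balance=$0.00 total_interest=$0.00
After 6 (deposit($100)): balance=$100.00 total_interest=$0.00
After 7 (deposit($100)): balance=$200.00 total_interest=$0.00
After 8 (year_end (apply 10% annual interest)): balance=$220.00 total_interest=$20.00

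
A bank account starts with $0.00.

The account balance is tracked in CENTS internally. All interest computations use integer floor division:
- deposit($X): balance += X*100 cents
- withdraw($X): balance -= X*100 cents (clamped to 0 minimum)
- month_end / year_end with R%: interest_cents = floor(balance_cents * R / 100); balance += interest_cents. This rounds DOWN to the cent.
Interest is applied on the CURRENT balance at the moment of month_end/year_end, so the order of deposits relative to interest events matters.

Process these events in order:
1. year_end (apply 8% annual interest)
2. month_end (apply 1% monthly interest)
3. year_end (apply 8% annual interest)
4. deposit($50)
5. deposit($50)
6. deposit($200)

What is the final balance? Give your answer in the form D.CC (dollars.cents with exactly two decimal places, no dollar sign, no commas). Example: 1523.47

After 1 (year_end (apply 8% annual interest)): balance=$0.00 total_interest=$0.00
After 2 (month_end (apply 1% monthly interest)): balance=$0.00 total_interest=$0.00
After 3 (year_end (apply 8% annual interest)): balance=$0.00 total_interest=$0.00
After 4 (deposit($50)): balance=$50.00 total_interest=$0.00
After 5 (deposit($50)): balance=$100.00 total_interest=$0.00
After 6 (deposit($200)): balance=$300.00 total_interest=$0.00

Answer: 300.00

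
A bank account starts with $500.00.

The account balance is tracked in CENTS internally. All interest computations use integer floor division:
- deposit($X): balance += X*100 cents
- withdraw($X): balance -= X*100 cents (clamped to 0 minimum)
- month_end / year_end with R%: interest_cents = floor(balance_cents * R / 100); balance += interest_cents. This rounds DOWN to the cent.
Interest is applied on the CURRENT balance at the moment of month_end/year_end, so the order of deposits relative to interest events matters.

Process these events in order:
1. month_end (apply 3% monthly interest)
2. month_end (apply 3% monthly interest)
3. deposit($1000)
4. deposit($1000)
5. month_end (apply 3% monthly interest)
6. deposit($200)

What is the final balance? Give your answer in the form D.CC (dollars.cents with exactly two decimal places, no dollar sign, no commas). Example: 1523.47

Answer: 2806.36

Derivation:
After 1 (month_end (apply 3% monthly interest)): balance=$515.00 total_interest=$15.00
After 2 (month_end (apply 3% monthly interest)): balance=$530.45 total_interest=$30.45
After 3 (deposit($1000)): balance=$1530.45 total_interest=$30.45
After 4 (deposit($1000)): balance=$2530.45 total_interest=$30.45
After 5 (month_end (apply 3% monthly interest)): balance=$2606.36 total_interest=$106.36
After 6 (deposit($200)): balance=$2806.36 total_interest=$106.36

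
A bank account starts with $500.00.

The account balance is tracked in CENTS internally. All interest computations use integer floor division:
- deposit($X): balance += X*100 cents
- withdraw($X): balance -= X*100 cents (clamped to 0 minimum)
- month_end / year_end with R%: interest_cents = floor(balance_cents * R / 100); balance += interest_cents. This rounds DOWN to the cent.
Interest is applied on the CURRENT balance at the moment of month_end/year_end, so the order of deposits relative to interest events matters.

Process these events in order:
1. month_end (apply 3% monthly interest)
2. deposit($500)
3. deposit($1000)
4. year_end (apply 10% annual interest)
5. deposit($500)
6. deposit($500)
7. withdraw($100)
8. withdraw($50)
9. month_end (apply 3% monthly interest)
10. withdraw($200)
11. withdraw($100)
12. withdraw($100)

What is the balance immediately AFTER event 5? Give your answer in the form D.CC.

After 1 (month_end (apply 3% monthly interest)): balance=$515.00 total_interest=$15.00
After 2 (deposit($500)): balance=$1015.00 total_interest=$15.00
After 3 (deposit($1000)): balance=$2015.00 total_interest=$15.00
After 4 (year_end (apply 10% annual interest)): balance=$2216.50 total_interest=$216.50
After 5 (deposit($500)): balance=$2716.50 total_interest=$216.50

Answer: 2716.50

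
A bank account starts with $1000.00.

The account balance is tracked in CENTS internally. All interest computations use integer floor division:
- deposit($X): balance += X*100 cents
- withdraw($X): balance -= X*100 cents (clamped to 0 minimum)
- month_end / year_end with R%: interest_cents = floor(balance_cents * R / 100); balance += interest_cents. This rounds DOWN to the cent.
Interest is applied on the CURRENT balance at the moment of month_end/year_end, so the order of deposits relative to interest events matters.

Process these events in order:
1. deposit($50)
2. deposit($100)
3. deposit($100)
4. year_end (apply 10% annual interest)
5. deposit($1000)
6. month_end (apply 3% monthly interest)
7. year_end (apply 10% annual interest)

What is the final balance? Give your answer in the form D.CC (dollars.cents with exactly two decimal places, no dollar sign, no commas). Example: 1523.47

After 1 (deposit($50)): balance=$1050.00 total_interest=$0.00
After 2 (deposit($100)): balance=$1150.00 total_interest=$0.00
After 3 (deposit($100)): balance=$1250.00 total_interest=$0.00
After 4 (year_end (apply 10% annual interest)): balance=$1375.00 total_interest=$125.00
After 5 (deposit($1000)): balance=$2375.00 total_interest=$125.00
After 6 (month_end (apply 3% monthly interest)): balance=$2446.25 total_interest=$196.25
After 7 (year_end (apply 10% annual interest)): balance=$2690.87 total_interest=$440.87

Answer: 2690.87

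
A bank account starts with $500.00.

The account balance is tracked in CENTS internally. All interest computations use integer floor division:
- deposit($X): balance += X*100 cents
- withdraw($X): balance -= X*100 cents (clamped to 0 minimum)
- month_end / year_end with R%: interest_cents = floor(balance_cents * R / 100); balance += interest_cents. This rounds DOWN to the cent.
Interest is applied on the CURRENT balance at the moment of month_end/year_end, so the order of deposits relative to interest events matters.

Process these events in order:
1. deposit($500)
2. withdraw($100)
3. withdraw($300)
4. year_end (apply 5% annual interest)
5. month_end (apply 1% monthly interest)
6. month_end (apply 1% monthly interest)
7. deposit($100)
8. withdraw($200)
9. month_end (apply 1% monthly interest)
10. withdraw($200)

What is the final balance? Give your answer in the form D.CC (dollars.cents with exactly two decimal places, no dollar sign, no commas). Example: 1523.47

After 1 (deposit($500)): balance=$1000.00 total_interest=$0.00
After 2 (withdraw($100)): balance=$900.00 total_interest=$0.00
After 3 (withdraw($300)): balance=$600.00 total_interest=$0.00
After 4 (year_end (apply 5% annual interest)): balance=$630.00 total_interest=$30.00
After 5 (month_end (apply 1% monthly interest)): balance=$636.30 total_interest=$36.30
After 6 (month_end (apply 1% monthly interest)): balance=$642.66 total_interest=$42.66
After 7 (deposit($100)): balance=$742.66 total_interest=$42.66
After 8 (withdraw($200)): balance=$542.66 total_interest=$42.66
After 9 (month_end (apply 1% monthly interest)): balance=$548.08 total_interest=$48.08
After 10 (withdraw($200)): balance=$348.08 total_interest=$48.08

Answer: 348.08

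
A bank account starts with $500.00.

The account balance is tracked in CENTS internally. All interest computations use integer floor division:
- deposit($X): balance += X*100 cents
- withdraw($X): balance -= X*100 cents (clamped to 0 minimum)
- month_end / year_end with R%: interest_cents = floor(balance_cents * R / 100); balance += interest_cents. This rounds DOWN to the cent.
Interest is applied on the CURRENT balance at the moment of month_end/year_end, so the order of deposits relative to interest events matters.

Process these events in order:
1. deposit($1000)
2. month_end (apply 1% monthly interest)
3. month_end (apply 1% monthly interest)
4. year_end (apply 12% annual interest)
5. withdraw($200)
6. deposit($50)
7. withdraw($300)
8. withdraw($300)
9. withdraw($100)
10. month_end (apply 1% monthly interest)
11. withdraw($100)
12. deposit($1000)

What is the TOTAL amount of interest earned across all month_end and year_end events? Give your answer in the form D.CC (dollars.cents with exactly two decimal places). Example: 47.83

Answer: 222.39

Derivation:
After 1 (deposit($1000)): balance=$1500.00 total_interest=$0.00
After 2 (month_end (apply 1% monthly interest)): balance=$1515.00 total_interest=$15.00
After 3 (month_end (apply 1% monthly interest)): balance=$1530.15 total_interest=$30.15
After 4 (year_end (apply 12% annual interest)): balance=$1713.76 total_interest=$213.76
After 5 (withdraw($200)): balance=$1513.76 total_interest=$213.76
After 6 (deposit($50)): balance=$1563.76 total_interest=$213.76
After 7 (withdraw($300)): balance=$1263.76 total_interest=$213.76
After 8 (withdraw($300)): balance=$963.76 total_interest=$213.76
After 9 (withdraw($100)): balance=$863.76 total_interest=$213.76
After 10 (month_end (apply 1% monthly interest)): balance=$872.39 total_interest=$222.39
After 11 (withdraw($100)): balance=$772.39 total_interest=$222.39
After 12 (deposit($1000)): balance=$1772.39 total_interest=$222.39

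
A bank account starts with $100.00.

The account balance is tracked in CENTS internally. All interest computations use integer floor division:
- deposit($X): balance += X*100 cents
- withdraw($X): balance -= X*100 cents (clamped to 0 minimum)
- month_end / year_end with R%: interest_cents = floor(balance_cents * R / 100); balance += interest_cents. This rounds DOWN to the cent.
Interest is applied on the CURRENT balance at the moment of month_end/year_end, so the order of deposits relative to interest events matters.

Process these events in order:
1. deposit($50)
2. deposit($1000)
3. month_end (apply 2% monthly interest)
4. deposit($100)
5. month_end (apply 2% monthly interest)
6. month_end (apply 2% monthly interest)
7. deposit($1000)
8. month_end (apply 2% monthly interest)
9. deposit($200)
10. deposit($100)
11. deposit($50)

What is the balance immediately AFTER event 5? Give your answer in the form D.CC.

Answer: 1298.46

Derivation:
After 1 (deposit($50)): balance=$150.00 total_interest=$0.00
After 2 (deposit($1000)): balance=$1150.00 total_interest=$0.00
After 3 (month_end (apply 2% monthly interest)): balance=$1173.00 total_interest=$23.00
After 4 (deposit($100)): balance=$1273.00 total_interest=$23.00
After 5 (month_end (apply 2% monthly interest)): balance=$1298.46 total_interest=$48.46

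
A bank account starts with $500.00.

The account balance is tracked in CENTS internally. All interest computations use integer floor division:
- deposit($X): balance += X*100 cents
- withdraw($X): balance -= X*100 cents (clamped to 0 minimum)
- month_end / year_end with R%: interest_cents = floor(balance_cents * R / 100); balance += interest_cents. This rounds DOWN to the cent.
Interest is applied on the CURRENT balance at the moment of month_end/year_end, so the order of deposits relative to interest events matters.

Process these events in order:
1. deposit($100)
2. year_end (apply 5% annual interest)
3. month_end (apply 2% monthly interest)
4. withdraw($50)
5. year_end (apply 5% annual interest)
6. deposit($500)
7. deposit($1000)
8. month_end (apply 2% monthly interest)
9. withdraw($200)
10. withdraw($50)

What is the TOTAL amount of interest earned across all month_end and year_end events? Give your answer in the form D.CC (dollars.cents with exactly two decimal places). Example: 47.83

After 1 (deposit($100)): balance=$600.00 total_interest=$0.00
After 2 (year_end (apply 5% annual interest)): balance=$630.00 total_interest=$30.00
After 3 (month_end (apply 2% monthly interest)): balance=$642.60 total_interest=$42.60
After 4 (withdraw($50)): balance=$592.60 total_interest=$42.60
After 5 (year_end (apply 5% annual interest)): balance=$622.23 total_interest=$72.23
After 6 (deposit($500)): balance=$1122.23 total_interest=$72.23
After 7 (deposit($1000)): balance=$2122.23 total_interest=$72.23
After 8 (month_end (apply 2% monthly interest)): balance=$2164.67 total_interest=$114.67
After 9 (withdraw($200)): balance=$1964.67 total_interest=$114.67
After 10 (withdraw($50)): balance=$1914.67 total_interest=$114.67

Answer: 114.67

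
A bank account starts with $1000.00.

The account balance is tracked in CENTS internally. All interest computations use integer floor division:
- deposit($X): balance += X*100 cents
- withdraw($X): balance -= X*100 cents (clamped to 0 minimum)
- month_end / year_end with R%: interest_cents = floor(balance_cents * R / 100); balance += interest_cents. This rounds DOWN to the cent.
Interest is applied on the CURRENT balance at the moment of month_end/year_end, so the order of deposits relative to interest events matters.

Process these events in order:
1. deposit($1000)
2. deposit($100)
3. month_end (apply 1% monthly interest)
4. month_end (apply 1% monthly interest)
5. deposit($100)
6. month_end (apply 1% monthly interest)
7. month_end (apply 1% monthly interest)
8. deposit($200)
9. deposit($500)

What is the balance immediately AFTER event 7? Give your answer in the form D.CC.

After 1 (deposit($1000)): balance=$2000.00 total_interest=$0.00
After 2 (deposit($100)): balance=$2100.00 total_interest=$0.00
After 3 (month_end (apply 1% monthly interest)): balance=$2121.00 total_interest=$21.00
After 4 (month_end (apply 1% monthly interest)): balance=$2142.21 total_interest=$42.21
After 5 (deposit($100)): balance=$2242.21 total_interest=$42.21
After 6 (month_end (apply 1% monthly interest)): balance=$2264.63 total_interest=$64.63
After 7 (month_end (apply 1% monthly interest)): balance=$2287.27 total_interest=$87.27

Answer: 2287.27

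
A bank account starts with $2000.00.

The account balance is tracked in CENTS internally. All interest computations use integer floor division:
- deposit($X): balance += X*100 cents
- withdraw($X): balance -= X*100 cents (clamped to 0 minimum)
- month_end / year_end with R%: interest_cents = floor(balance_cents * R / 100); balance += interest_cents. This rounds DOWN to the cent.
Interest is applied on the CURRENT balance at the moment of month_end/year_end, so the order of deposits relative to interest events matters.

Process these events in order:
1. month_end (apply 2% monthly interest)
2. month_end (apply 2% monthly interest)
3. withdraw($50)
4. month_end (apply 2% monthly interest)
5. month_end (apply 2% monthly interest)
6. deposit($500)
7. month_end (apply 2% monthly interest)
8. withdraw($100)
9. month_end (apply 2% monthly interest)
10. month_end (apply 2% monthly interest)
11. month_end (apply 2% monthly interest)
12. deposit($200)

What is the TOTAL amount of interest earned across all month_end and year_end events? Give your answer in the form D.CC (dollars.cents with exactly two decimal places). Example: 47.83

After 1 (month_end (apply 2% monthly interest)): balance=$2040.00 total_interest=$40.00
After 2 (month_end (apply 2% monthly interest)): balance=$2080.80 total_interest=$80.80
After 3 (withdraw($50)): balance=$2030.80 total_interest=$80.80
After 4 (month_end (apply 2% monthly interest)): balance=$2071.41 total_interest=$121.41
After 5 (month_end (apply 2% monthly interest)): balance=$2112.83 total_interest=$162.83
After 6 (deposit($500)): balance=$2612.83 total_interest=$162.83
After 7 (month_end (apply 2% monthly interest)): balance=$2665.08 total_interest=$215.08
After 8 (withdraw($100)): balance=$2565.08 total_interest=$215.08
After 9 (month_end (apply 2% monthly interest)): balance=$2616.38 total_interest=$266.38
After 10 (month_end (apply 2% monthly interest)): balance=$2668.70 total_interest=$318.70
After 11 (month_end (apply 2% monthly interest)): balance=$2722.07 total_interest=$372.07
After 12 (deposit($200)): balance=$2922.07 total_interest=$372.07

Answer: 372.07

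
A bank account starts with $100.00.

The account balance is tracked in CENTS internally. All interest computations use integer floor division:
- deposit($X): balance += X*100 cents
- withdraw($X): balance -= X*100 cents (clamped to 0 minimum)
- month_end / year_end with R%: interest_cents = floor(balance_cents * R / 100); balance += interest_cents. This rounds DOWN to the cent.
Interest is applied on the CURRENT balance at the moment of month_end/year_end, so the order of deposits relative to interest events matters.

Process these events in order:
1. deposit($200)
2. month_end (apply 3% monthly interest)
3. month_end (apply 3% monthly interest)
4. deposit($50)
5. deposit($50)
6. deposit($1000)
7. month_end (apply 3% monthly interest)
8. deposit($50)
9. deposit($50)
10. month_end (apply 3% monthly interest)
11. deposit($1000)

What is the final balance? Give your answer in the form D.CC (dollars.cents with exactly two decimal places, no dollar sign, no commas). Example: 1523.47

After 1 (deposit($200)): balance=$300.00 total_interest=$0.00
After 2 (month_end (apply 3% monthly interest)): balance=$309.00 total_interest=$9.00
After 3 (month_end (apply 3% monthly interest)): balance=$318.27 total_interest=$18.27
After 4 (deposit($50)): balance=$368.27 total_interest=$18.27
After 5 (deposit($50)): balance=$418.27 total_interest=$18.27
After 6 (deposit($1000)): balance=$1418.27 total_interest=$18.27
After 7 (month_end (apply 3% monthly interest)): balance=$1460.81 total_interest=$60.81
After 8 (deposit($50)): balance=$1510.81 total_interest=$60.81
After 9 (deposit($50)): balance=$1560.81 total_interest=$60.81
After 10 (month_end (apply 3% monthly interest)): balance=$1607.63 total_interest=$107.63
After 11 (deposit($1000)): balance=$2607.63 total_interest=$107.63

Answer: 2607.63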